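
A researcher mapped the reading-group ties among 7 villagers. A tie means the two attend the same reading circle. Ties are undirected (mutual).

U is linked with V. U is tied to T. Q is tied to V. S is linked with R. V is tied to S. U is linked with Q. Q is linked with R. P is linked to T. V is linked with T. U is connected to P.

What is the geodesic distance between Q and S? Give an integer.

2

One shortest route is Q – R – S, which uses 2 edges, and Q and S are not directly tied, so nothing shorter exists. So d(Q,S) = 2.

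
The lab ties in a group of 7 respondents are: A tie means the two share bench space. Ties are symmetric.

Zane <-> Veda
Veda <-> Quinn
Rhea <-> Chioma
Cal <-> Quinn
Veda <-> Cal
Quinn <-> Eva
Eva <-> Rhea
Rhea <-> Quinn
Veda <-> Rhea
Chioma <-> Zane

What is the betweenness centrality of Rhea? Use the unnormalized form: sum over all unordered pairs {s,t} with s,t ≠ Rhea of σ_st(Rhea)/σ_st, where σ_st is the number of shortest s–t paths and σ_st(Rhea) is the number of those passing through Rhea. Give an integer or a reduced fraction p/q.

Pairs whose geodesics pass through Rhea — Chioma–Veda: 1/2; Chioma–Cal: 2/3; Chioma–Quinn: 1; Chioma–Eva: 1; Zane–Eva: 2/3; Veda–Eva: 1/2.
All other pairs contribute 0.
Summing the contributions gives betweenness(Rhea) = 13/3.

13/3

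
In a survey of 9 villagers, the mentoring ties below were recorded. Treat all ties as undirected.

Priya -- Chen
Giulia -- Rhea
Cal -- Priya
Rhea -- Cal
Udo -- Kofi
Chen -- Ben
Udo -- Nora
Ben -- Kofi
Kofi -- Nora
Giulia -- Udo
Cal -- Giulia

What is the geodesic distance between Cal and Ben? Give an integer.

One shortest route is Cal – Priya – Chen – Ben, which uses 3 edges, and at distance 2 from Cal we only reach {Chen, Udo}, which does not include Ben. So d(Cal,Ben) = 3.

3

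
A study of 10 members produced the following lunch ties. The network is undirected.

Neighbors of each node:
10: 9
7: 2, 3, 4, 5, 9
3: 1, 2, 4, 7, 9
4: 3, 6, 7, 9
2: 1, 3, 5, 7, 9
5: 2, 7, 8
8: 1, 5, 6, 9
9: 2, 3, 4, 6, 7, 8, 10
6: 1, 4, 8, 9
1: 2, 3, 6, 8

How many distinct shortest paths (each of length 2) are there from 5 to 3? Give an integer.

2

The shortest distance is 2. The length-2 paths are: 5–2–3; 5–7–3.
That gives 2 distinct shortest paths.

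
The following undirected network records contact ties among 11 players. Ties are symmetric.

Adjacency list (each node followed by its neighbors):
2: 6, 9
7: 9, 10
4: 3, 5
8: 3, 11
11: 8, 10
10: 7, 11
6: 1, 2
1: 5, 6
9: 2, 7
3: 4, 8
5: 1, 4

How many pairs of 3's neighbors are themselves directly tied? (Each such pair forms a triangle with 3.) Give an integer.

3's neighbors are 4 and 8, but none of them are tied to each other, so no triangle contains 3.

0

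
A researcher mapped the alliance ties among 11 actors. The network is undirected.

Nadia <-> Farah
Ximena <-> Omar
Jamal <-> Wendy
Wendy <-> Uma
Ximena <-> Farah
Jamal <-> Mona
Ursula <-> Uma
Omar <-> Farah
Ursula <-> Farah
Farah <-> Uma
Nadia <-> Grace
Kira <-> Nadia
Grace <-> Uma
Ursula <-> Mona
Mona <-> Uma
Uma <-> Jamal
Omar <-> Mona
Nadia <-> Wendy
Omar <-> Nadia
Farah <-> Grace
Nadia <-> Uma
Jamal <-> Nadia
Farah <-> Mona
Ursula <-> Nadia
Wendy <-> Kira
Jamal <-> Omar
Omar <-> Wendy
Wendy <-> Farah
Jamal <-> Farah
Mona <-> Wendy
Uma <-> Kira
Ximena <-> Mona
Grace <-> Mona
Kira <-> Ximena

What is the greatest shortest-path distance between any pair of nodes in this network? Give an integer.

Eccentricity of each node (its greatest distance to any other): Farah:2, Grace:2, Jamal:2, Kira:2, Mona:2, Nadia:2, Omar:2, Uma:2, Ursula:2, Wendy:2, Ximena:2.
The maximum eccentricity is 2, realized for instance by the pair Mona–Kira via Mona – Wendy – Kira. So the diameter is 2.

2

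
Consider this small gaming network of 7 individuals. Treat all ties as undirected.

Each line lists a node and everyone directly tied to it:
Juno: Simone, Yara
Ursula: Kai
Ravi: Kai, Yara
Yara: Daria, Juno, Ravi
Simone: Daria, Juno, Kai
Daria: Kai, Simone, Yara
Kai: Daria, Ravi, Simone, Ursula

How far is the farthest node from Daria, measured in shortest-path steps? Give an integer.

2

Distances from Daria: Juno:2, Kai:1, Ravi:2, Simone:1, Ursula:2, Yara:1.
The largest is 2 (to Ursula, Ravi, and Juno), so the eccentricity of Daria is 2.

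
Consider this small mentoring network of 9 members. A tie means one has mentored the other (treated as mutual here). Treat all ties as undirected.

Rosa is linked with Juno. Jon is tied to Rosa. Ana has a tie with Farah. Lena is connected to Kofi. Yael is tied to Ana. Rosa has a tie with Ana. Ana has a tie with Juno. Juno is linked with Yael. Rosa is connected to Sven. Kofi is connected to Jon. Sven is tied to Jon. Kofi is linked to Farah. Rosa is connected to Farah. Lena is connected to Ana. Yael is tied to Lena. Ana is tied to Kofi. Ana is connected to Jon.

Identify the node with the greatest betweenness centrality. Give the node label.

Unnormalized betweenness of each node: Ana:19/2, Farah:1/3, Jon:17/6, Juno:5/6, Kofi:5/3, Lena:1/2, Rosa:29/6, Sven:0, Yael:1/2.
Ana has the largest value, 19/2, making it the main broker — the node through which the most shortest paths run.

Ana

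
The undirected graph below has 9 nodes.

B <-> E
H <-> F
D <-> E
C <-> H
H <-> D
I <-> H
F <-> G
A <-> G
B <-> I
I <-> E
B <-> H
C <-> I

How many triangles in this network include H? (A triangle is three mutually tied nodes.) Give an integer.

H's neighbors: B, C, D, F, and I.
Neighbor pairs that are themselves tied: H–B–I; H–C–I. Each forms one triangle with H, for 2 in total.

2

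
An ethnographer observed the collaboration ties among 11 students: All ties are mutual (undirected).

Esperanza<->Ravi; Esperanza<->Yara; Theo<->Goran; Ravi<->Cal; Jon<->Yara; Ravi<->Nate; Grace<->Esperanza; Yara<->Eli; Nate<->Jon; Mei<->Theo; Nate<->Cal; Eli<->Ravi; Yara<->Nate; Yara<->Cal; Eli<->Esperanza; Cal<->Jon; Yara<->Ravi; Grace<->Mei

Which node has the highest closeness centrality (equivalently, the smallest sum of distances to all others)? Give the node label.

Esperanza

Farness (sum of distances to all others) for each node — Cal:26, Eli:23, Esperanza:19, Goran:43, Grace:22, Jon:27, Mei:27, Nate:26, Ravi:21, Theo:34, Yara:20.
The smallest farness is 19, for Esperanza, so Esperanza has the highest closeness.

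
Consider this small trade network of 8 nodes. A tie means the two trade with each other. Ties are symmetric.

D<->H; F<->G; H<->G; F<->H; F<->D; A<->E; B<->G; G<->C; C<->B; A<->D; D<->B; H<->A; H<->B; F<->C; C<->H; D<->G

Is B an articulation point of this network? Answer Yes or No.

Even without B, every remaining node can still reach every other (the residual graph is connected), so B is not a cut vertex.

No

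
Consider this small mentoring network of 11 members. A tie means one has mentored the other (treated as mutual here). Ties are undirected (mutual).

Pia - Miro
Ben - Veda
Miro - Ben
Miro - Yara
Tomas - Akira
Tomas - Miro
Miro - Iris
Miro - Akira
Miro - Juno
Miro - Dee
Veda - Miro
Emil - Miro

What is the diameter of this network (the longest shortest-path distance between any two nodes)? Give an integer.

2

Eccentricity of each node (its greatest distance to any other): Akira:2, Ben:2, Dee:2, Emil:2, Iris:2, Juno:2, Miro:1, Pia:2, Tomas:2, Veda:2, Yara:2.
The maximum eccentricity is 2, realized for instance by the pair Akira–Ben via Akira – Miro – Ben. So the diameter is 2.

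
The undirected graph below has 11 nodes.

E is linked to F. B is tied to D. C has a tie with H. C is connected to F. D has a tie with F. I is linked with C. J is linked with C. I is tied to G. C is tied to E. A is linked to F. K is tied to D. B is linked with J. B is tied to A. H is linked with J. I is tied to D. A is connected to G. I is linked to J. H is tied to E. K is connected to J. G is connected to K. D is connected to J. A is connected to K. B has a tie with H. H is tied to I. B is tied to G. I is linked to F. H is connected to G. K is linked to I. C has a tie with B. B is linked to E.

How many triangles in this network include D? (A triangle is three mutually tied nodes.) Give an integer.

D's neighbors: B, F, I, J, and K.
Neighbor pairs that are themselves tied: D–B–J; D–F–I; D–I–J; D–I–K; D–J–K. Each forms one triangle with D, for 5 in total.

5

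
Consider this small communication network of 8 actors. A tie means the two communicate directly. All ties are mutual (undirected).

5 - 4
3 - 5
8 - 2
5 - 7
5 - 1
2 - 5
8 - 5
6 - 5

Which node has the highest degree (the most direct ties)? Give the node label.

5

Degrees — 1:1, 2:2, 3:1, 4:1, 5:7, 6:1, 7:1, 8:2.
The maximum is 7, attained only by 5.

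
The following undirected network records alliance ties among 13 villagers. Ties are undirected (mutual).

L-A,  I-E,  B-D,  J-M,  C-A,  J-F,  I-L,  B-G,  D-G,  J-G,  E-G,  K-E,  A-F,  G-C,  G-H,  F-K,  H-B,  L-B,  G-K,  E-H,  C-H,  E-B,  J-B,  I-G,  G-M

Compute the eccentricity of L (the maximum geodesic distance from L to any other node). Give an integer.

3

Distances from L: A:1, B:1, C:2, D:2, E:2, F:2, G:2, H:2, I:1, J:2, K:3, M:3.
The largest is 3 (to K and M), so the eccentricity of L is 3.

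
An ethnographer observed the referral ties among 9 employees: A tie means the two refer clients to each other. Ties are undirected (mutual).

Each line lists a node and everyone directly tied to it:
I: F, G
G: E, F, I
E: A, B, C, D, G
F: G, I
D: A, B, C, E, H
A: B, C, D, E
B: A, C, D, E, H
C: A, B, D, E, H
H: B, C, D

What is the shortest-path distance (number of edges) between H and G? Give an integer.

One shortest route is H – D – E – G, which uses 3 edges, and at distance 2 from H we only reach {A, E}, which does not include G. So d(H,G) = 3.

3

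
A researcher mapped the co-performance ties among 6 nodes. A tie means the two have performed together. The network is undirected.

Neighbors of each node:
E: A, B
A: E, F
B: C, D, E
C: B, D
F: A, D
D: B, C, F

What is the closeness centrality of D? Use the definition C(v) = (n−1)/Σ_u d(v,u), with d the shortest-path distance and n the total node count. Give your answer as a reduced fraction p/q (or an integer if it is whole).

5/7

Distances from D: A:2, B:1, C:1, E:2, F:1. Sum = 7.
n = 6, so closeness = 5/7.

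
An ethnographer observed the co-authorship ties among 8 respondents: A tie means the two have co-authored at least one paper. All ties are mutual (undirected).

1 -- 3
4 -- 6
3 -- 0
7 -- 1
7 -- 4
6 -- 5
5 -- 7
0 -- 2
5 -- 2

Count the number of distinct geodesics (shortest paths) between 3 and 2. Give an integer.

The shortest distance is 2, and the only length-2 path is 3–0–2. So there is exactly 1 shortest path.

1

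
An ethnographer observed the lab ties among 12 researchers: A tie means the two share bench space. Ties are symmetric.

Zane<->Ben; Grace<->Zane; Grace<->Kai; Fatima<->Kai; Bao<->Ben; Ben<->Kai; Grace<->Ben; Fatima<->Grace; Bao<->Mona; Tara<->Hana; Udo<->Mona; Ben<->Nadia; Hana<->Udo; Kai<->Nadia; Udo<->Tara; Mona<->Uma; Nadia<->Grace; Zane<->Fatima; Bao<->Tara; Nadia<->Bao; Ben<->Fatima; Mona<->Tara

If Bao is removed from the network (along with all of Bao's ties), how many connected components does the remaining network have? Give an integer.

Without Bao, the remaining ties split the others into: {Hana, Mona, Tara, Udo, Uma}; {Ben, Fatima, Grace, Kai, Nadia, Zane}.
That's 2 separate components.

2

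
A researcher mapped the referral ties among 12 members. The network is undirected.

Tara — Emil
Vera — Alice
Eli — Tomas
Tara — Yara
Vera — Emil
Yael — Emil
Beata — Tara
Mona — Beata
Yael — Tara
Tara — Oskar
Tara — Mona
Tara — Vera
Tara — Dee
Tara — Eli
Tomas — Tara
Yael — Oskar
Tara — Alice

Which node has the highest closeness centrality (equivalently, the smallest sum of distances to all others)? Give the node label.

Farness (sum of distances to all others) for each node — Alice:20, Beata:20, Dee:21, Eli:20, Emil:19, Mona:20, Oskar:20, Tara:11, Tomas:20, Vera:19, Yael:19, Yara:21.
The smallest farness is 11, for Tara, so Tara has the highest closeness.

Tara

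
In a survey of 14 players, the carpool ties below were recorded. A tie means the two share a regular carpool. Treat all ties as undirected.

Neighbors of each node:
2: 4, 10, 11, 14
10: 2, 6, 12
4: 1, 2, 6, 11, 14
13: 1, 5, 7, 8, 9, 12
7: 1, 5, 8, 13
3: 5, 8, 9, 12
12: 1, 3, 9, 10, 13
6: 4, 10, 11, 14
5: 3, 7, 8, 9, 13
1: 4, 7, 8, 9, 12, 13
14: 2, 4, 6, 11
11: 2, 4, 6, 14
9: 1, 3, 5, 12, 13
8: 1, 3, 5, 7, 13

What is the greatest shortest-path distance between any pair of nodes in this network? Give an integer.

4

Eccentricity of each node (its greatest distance to any other): 1:2, 2:4, 3:4, 4:3, 5:4, 6:4, 7:3, 8:3, 9:3, 10:3, 11:4, 12:3, 13:3, 14:4.
The maximum eccentricity is 4, realized for instance by the pair 14–5 via 14 – 4 – 1 – 7 – 5. So the diameter is 4.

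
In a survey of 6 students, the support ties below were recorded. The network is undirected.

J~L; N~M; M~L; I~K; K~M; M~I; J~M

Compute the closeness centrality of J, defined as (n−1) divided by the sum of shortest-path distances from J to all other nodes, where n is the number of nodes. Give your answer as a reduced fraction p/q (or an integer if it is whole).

5/8

Distances from J: I:2, K:2, L:1, M:1, N:2. Sum = 8.
n = 6, so closeness = 5/8.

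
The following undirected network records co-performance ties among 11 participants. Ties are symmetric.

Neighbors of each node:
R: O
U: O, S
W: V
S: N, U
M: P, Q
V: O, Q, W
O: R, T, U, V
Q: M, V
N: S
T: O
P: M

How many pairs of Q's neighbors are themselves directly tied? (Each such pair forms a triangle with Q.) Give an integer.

0

Q's neighbors are M and V, but none of them are tied to each other, so no triangle contains Q.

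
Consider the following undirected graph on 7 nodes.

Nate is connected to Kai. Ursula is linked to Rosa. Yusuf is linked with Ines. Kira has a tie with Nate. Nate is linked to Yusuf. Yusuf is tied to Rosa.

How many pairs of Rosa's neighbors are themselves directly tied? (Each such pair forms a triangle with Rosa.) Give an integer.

0

Rosa's neighbors are Ursula and Yusuf, but none of them are tied to each other, so no triangle contains Rosa.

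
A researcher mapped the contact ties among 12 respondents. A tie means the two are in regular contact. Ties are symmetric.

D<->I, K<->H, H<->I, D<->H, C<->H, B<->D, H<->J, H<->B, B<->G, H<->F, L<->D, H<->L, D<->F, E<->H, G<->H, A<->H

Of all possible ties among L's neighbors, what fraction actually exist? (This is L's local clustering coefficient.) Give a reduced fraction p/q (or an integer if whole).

1

L's neighbors: D and H (k = 2).
Possible neighbor pairs: C(2,2) = 1. Edges among them: D–H → e = 1.
Clustering(L) = 1/1.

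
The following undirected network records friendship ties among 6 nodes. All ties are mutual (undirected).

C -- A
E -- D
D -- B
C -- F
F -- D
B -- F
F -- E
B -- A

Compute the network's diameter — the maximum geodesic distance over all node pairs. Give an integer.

3

Eccentricity of each node (its greatest distance to any other): A:3, B:2, C:2, D:2, E:3, F:2.
The maximum eccentricity is 3, realized for instance by the pair E–A via E – F – C – A. So the diameter is 3.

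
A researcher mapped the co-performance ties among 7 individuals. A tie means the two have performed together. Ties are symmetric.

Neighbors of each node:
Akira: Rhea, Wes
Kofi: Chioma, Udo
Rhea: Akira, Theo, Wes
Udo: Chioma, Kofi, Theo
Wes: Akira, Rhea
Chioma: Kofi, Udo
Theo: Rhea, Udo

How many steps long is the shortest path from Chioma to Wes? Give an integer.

One shortest route is Chioma – Udo – Theo – Rhea – Wes, which uses 4 edges, and at distance 3 from Chioma we only reach {Rhea}, which does not include Wes. So d(Chioma,Wes) = 4.

4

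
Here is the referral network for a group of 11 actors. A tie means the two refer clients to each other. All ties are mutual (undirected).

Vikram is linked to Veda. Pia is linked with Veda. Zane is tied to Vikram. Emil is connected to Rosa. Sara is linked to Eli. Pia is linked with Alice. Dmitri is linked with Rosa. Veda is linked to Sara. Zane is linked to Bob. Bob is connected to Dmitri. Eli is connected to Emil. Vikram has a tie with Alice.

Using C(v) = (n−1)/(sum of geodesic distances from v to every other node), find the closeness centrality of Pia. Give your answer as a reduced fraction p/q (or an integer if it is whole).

Distances from Pia: Alice:1, Bob:4, Dmitri:5, Eli:3, Emil:4, Rosa:5, Sara:2, Veda:1, Vikram:2, Zane:3. Sum = 30.
n = 11, so closeness = 10/30 = 1/3.

1/3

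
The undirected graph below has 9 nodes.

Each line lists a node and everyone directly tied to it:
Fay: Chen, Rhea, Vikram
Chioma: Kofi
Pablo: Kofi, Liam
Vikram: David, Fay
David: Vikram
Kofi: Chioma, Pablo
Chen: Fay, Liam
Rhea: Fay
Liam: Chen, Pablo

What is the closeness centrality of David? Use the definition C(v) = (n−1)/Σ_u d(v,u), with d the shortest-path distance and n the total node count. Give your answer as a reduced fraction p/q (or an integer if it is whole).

8/31

Distances from David: Chen:3, Chioma:7, Fay:2, Kofi:6, Liam:4, Pablo:5, Rhea:3, Vikram:1. Sum = 31.
n = 9, so closeness = 8/31.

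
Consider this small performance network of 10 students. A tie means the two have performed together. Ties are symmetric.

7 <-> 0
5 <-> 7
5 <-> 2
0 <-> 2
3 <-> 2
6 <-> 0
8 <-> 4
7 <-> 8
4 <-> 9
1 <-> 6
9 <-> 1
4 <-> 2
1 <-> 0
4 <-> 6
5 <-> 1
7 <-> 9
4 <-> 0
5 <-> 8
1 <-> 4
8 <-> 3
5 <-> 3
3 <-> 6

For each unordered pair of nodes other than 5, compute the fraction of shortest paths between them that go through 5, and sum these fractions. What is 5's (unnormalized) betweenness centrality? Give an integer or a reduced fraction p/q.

Pairs whose geodesics pass through 5 — 7–3: 1/2; 7–2: 1/2; 7–1: 1/3; 3–9: 2/7; 3–1: 1/2; 8–2: 1/3; 8–1: 1/2; 2–1: 1/3.
All other pairs contribute 0.
Summing the contributions gives betweenness(5) = 23/7.

23/7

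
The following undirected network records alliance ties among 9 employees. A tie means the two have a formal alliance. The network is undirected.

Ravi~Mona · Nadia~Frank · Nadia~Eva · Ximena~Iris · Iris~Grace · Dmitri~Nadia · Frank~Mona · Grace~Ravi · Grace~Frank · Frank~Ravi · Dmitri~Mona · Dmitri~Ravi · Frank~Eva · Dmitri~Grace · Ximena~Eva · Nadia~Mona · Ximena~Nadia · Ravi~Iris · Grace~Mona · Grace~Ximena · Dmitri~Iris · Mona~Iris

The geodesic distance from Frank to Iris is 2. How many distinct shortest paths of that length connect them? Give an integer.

The shortest distance is 2. The length-2 paths are: Frank–Grace–Iris; Frank–Ravi–Iris; Frank–Mona–Iris.
That gives 3 distinct shortest paths.

3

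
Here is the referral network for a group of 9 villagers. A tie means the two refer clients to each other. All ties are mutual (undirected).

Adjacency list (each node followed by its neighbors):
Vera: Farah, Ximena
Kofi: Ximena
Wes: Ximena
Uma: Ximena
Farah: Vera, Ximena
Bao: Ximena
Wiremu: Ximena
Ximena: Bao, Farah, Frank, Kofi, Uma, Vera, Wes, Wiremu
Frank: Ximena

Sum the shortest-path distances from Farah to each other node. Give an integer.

14

Distances from Farah: Bao:2, Frank:2, Kofi:2, Uma:2, Vera:1, Wes:2, Wiremu:2, Ximena:1.
Sum = 2 + 2 + 2 + 2 + 1 + 2 + 2 + 1 = 14.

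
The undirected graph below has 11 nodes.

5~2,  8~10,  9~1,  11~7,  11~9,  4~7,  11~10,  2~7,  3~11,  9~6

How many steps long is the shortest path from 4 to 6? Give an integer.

One shortest route is 4 – 7 – 11 – 9 – 6, which uses 4 edges, and at distance 3 from 4 we only reach {3, 5, 9, 10}, which does not include 6. So d(4,6) = 4.

4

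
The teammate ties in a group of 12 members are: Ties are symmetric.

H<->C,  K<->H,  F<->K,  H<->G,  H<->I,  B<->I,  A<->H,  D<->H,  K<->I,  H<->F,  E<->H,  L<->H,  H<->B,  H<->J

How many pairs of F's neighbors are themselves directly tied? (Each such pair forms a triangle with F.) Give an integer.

1

F's neighbors: H and K.
Neighbor pairs that are themselves tied: F–H–K. Each forms one triangle with F, for 1 in total.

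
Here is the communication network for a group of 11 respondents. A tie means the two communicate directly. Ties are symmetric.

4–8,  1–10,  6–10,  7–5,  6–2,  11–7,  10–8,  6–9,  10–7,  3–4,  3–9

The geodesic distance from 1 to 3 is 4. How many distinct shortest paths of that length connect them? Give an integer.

The shortest distance is 4. The length-4 paths are: 1–10–6–9–3; 1–10–8–4–3.
That gives 2 distinct shortest paths.

2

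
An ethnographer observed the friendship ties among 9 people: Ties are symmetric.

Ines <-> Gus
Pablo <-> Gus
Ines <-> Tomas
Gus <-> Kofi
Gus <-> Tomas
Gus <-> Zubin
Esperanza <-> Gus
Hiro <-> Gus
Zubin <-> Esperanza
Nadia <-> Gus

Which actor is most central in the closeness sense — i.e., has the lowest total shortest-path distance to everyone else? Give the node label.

Gus

Farness (sum of distances to all others) for each node — Esperanza:14, Gus:8, Hiro:15, Ines:14, Kofi:15, Nadia:15, Pablo:15, Tomas:14, Zubin:14.
The smallest farness is 8, for Gus, so Gus has the highest closeness.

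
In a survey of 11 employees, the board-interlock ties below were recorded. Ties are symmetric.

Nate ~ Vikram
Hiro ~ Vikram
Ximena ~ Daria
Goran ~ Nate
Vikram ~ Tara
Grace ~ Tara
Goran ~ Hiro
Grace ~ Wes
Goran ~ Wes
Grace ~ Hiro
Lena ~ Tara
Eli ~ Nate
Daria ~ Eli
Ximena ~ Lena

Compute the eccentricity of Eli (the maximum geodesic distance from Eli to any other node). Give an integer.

Distances from Eli: Daria:1, Goran:2, Grace:4, Hiro:3, Lena:3, Nate:1, Tara:3, Vikram:2, Wes:3, Ximena:2.
The largest is 4 (to Grace), so the eccentricity of Eli is 4.

4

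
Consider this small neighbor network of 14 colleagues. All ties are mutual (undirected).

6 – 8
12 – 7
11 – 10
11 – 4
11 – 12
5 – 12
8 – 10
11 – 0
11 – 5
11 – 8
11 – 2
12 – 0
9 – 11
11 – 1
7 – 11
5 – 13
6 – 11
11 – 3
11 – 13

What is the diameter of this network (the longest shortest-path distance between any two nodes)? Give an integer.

Eccentricity of each node (its greatest distance to any other): 0:2, 1:2, 2:2, 3:2, 4:2, 5:2, 6:2, 7:2, 8:2, 9:2, 10:2, 11:1, 12:2, 13:2.
The maximum eccentricity is 2, realized for instance by the pair 7–3 via 7 – 11 – 3. So the diameter is 2.

2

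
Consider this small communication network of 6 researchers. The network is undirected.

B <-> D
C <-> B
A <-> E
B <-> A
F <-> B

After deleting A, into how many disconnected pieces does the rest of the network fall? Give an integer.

2

Without A, the remaining ties split the others into: {B, C, D, F}; {E}.
That's 2 separate components.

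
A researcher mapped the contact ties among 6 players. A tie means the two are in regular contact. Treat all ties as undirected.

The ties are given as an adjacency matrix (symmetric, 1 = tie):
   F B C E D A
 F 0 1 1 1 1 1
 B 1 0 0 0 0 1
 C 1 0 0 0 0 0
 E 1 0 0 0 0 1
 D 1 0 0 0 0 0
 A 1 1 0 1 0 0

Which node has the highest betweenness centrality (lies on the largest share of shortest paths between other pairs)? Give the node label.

Unnormalized betweenness of each node: A:1/2, B:0, C:0, D:0, E:0, F:15/2.
F has the largest value, 15/2, making it the main broker — the node through which the most shortest paths run.

F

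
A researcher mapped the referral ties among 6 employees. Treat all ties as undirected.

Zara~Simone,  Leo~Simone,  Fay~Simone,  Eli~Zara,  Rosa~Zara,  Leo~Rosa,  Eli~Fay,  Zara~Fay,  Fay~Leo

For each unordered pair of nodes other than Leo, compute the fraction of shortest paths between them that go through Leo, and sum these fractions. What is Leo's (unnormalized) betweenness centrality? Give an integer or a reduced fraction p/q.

Pairs whose geodesics pass through Leo — Fay–Rosa: 1/2; Simone–Rosa: 1/2.
All other pairs contribute 0.
Summing the contributions gives betweenness(Leo) = 1.

1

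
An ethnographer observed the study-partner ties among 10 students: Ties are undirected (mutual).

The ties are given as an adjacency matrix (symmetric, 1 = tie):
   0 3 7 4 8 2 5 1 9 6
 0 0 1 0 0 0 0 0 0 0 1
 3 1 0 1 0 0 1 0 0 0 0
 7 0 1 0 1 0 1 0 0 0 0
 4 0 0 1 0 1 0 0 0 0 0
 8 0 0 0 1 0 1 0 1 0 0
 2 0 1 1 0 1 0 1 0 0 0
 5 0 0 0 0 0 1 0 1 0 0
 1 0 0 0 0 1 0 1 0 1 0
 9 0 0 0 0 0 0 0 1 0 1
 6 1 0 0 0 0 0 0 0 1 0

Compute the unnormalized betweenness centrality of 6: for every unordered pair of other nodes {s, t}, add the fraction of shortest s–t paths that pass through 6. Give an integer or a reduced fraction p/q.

Pairs whose geodesics pass through 6 — 0–1: 1; 0–9: 1; 3–9: 1; 7–9: 1/4.
All other pairs contribute 0.
Summing the contributions gives betweenness(6) = 13/4.

13/4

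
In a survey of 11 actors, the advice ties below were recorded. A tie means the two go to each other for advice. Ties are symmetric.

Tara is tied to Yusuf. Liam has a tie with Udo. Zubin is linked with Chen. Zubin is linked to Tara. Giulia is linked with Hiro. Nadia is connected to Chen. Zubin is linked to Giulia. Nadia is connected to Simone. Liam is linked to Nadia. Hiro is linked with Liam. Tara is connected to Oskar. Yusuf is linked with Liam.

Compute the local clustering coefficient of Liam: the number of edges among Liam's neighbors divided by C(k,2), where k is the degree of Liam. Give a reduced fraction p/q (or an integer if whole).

Liam's neighbors: Hiro, Nadia, Udo, and Yusuf (k = 4).
Possible neighbor pairs: C(4,2) = 6. Edges among them: none → e = 0.
Clustering(Liam) = 0/6 = 0.

0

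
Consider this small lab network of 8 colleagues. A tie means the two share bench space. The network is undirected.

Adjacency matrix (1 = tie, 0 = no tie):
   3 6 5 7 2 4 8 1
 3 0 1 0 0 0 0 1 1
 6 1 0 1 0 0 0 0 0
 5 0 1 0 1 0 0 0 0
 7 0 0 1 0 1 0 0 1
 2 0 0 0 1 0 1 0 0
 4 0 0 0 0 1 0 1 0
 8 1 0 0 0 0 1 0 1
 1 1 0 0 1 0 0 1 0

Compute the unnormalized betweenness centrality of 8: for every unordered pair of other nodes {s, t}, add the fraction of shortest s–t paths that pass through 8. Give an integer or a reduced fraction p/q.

Pairs whose geodesics pass through 8 — 3–2: 1/2; 3–4: 1; 6–4: 1; 4–1: 1.
All other pairs contribute 0.
Summing the contributions gives betweenness(8) = 7/2.

7/2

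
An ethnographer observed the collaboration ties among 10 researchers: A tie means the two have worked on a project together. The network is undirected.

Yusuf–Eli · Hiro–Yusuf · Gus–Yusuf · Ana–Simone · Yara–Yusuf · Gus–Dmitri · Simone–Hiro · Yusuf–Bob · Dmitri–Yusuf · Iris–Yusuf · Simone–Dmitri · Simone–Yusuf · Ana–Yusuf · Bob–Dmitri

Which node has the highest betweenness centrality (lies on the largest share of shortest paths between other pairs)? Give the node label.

Unnormalized betweenness of each node: Ana:0, Bob:0, Dmitri:3/2, Eli:0, Gus:0, Hiro:0, Iris:0, Simone:3/2, Yara:0, Yusuf:28.
Yusuf has the largest value, 28, making it the main broker — the node through which the most shortest paths run.

Yusuf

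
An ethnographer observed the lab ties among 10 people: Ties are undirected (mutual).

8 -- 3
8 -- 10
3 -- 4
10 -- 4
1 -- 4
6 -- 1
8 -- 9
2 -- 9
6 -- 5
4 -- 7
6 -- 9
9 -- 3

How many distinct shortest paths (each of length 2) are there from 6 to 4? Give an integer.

The shortest distance is 2, and the only length-2 path is 6–1–4. So there is exactly 1 shortest path.

1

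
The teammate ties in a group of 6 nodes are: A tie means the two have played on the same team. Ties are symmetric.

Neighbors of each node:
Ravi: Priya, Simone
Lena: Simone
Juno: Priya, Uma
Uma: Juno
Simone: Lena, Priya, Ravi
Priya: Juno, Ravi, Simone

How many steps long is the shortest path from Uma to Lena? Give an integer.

4

One shortest route is Uma – Juno – Priya – Simone – Lena, which uses 4 edges, and at distance 3 from Uma we only reach {Ravi, Simone}, which does not include Lena. So d(Uma,Lena) = 4.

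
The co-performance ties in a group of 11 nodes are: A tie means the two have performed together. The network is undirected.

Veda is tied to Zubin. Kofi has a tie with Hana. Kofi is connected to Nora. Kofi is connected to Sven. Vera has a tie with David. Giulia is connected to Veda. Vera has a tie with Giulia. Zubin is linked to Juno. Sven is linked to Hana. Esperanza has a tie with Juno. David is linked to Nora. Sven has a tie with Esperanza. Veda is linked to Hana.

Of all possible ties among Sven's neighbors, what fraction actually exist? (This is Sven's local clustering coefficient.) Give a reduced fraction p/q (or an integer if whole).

1/3

Sven's neighbors: Esperanza, Hana, and Kofi (k = 3).
Possible neighbor pairs: C(3,2) = 3. Edges among them: Hana–Kofi → e = 1.
Clustering(Sven) = 1/3.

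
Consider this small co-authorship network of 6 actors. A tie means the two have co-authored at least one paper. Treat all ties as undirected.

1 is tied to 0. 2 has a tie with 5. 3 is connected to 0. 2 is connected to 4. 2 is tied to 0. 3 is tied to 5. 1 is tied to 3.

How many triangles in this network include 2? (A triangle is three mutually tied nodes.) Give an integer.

0

2's neighbors are 0, 4, and 5, but none of them are tied to each other, so no triangle contains 2.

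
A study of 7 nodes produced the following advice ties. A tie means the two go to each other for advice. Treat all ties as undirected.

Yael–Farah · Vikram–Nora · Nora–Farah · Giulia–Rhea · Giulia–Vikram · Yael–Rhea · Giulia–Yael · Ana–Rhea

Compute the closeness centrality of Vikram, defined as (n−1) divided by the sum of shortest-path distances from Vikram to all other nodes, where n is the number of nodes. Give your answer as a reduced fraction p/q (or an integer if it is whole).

Distances from Vikram: Ana:3, Farah:2, Giulia:1, Nora:1, Rhea:2, Yael:2. Sum = 11.
n = 7, so closeness = 6/11.

6/11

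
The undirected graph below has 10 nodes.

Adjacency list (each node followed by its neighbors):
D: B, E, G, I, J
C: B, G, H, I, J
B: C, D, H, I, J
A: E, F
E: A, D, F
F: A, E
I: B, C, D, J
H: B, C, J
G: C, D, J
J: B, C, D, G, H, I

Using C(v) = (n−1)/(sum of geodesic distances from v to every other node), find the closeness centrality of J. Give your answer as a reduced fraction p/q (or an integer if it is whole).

9/14

Distances from J: A:3, B:1, C:1, D:1, E:2, F:3, G:1, H:1, I:1. Sum = 14.
n = 10, so closeness = 9/14.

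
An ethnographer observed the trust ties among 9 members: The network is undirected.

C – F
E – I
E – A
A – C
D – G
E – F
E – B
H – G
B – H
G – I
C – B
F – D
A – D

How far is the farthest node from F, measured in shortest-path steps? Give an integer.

3

Distances from F: A:2, B:2, C:1, D:1, E:1, G:2, H:3, I:2.
The largest is 3 (to H), so the eccentricity of F is 3.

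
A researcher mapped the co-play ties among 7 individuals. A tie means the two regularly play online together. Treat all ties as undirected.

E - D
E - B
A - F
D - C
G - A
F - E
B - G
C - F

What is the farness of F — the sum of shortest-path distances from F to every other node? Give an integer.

Distances from F: A:1, B:2, C:1, D:2, E:1, G:2.
Sum = 1 + 2 + 1 + 2 + 1 + 2 = 9.

9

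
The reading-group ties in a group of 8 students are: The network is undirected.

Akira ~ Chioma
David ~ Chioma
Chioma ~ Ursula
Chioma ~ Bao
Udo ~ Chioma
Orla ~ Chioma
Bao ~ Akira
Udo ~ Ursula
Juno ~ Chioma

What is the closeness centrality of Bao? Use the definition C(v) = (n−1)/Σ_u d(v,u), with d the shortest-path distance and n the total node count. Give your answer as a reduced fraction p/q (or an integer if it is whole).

7/12

Distances from Bao: Akira:1, Chioma:1, David:2, Juno:2, Orla:2, Udo:2, Ursula:2. Sum = 12.
n = 8, so closeness = 7/12.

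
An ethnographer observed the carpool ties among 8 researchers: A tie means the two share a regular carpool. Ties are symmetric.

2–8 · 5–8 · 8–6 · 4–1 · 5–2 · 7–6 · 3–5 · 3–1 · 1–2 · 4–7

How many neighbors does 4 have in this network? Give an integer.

4 is directly tied to 1 and 7. That is 2 neighbors, so the degree of 4 is 2.

2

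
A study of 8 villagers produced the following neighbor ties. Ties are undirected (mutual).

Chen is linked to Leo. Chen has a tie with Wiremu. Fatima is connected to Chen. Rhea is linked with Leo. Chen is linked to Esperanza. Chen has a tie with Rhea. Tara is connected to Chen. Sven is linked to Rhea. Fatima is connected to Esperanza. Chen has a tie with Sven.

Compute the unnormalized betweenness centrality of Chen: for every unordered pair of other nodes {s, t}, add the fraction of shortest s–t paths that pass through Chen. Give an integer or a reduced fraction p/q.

35/2

Pairs whose geodesics pass through Chen — Esperanza–Wiremu: 1; Esperanza–Leo: 1; Esperanza–Sven: 1; Esperanza–Tara: 1; Esperanza–Rhea: 1; Wiremu–Leo: 1; Wiremu–Sven: 1; Wiremu–Fatima: 1; Wiremu–Tara: 1; Wiremu–Rhea: 1; Leo–Sven: 1/2; Leo–Fatima: 1; Leo–Tara: 1; Sven–Fatima: 1 … (+4 more pairs).
All other pairs contribute 0.
Summing the contributions gives betweenness(Chen) = 35/2.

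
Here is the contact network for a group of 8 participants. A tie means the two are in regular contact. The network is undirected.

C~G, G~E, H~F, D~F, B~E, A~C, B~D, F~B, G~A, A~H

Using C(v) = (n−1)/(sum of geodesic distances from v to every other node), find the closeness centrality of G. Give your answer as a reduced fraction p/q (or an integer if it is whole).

7/13

Distances from G: A:1, B:2, C:1, D:3, E:1, F:3, H:2. Sum = 13.
n = 8, so closeness = 7/13.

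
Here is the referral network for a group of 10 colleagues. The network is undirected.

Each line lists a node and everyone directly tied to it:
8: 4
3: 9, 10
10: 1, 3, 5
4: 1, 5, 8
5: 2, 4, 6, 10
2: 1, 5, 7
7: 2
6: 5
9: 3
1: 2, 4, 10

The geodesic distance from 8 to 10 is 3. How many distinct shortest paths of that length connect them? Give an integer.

2

The shortest distance is 3. The length-3 paths are: 8–4–1–10; 8–4–5–10.
That gives 2 distinct shortest paths.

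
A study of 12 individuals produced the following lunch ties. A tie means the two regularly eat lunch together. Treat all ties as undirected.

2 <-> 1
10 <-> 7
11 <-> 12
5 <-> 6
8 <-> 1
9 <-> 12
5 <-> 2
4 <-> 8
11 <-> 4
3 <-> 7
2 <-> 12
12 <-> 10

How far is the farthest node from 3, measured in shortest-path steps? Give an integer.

6

Distances from 3: 1:5, 2:4, 4:5, 5:5, 6:6, 7:1, 8:6, 9:4, 10:2, 11:4, 12:3.
The largest is 6 (to 8 and 6), so the eccentricity of 3 is 6.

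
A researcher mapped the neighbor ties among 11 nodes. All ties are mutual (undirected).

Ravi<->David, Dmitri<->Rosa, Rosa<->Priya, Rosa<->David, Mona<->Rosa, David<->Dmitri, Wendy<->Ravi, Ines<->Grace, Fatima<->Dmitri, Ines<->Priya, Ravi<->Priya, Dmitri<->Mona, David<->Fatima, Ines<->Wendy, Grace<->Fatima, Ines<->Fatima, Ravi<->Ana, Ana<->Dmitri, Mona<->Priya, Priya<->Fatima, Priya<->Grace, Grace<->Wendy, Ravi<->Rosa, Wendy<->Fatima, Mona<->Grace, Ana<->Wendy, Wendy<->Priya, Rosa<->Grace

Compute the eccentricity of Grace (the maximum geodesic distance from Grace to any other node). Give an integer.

Distances from Grace: Ana:2, David:2, Dmitri:2, Fatima:1, Ines:1, Mona:1, Priya:1, Ravi:2, Rosa:1, Wendy:1.
The largest is 2 (to David, Dmitri, Ravi, and Ana), so the eccentricity of Grace is 2.

2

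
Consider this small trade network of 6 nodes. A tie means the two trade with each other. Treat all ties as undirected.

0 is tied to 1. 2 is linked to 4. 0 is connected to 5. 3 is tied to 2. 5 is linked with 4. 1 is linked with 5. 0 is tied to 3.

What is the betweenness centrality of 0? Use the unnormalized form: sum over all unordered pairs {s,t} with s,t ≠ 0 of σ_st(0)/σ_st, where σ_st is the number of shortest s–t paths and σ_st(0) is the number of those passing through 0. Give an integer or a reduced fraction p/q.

5/2

Pairs whose geodesics pass through 0 — 3–1: 1; 3–5: 1; 1–2: 1/2.
All other pairs contribute 0.
Summing the contributions gives betweenness(0) = 5/2.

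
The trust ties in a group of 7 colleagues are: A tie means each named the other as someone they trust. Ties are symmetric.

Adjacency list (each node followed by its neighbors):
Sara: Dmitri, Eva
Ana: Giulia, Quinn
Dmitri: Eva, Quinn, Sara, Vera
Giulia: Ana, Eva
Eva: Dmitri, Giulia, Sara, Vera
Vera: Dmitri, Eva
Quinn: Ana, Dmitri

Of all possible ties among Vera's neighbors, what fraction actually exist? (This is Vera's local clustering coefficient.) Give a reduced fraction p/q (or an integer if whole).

1

Vera's neighbors: Dmitri and Eva (k = 2).
Possible neighbor pairs: C(2,2) = 1. Edges among them: Dmitri–Eva → e = 1.
Clustering(Vera) = 1/1.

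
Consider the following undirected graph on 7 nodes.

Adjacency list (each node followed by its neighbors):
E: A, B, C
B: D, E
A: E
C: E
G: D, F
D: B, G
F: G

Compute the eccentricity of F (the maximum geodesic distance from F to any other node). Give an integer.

Distances from F: A:5, B:3, C:5, D:2, E:4, G:1.
The largest is 5 (to C and A), so the eccentricity of F is 5.

5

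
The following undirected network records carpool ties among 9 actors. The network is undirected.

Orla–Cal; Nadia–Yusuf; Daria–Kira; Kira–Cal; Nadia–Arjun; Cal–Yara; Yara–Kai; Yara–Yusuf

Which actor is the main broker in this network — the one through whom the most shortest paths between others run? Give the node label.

Yara

Unnormalized betweenness of each node: Arjun:0, Cal:17, Daria:0, Kai:0, Kira:7, Nadia:7, Orla:0, Yara:19, Yusuf:12.
Yara has the largest value, 19, making it the main broker — the node through which the most shortest paths run.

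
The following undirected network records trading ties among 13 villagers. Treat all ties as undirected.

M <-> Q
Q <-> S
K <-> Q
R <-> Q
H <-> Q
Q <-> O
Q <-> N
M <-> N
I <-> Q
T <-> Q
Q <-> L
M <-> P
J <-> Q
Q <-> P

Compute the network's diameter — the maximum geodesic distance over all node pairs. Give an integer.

2

Eccentricity of each node (its greatest distance to any other): H:2, I:2, J:2, K:2, L:2, M:2, N:2, O:2, P:2, Q:1, R:2, S:2, T:2.
The maximum eccentricity is 2, realized for instance by the pair H–M via H – Q – M. So the diameter is 2.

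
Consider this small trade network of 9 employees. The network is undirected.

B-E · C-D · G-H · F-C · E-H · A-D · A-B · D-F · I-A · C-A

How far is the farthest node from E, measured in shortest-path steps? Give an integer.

Distances from E: A:2, B:1, C:3, D:3, F:4, G:2, H:1, I:3.
The largest is 4 (to F), so the eccentricity of E is 4.

4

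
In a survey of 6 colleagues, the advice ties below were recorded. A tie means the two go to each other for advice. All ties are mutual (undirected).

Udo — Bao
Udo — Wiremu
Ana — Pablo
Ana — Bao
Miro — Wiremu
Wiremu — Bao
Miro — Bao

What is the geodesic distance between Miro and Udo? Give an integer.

2

One shortest route is Miro – Wiremu – Udo, which uses 2 edges, and Miro and Udo are not directly tied, so nothing shorter exists. So d(Miro,Udo) = 2.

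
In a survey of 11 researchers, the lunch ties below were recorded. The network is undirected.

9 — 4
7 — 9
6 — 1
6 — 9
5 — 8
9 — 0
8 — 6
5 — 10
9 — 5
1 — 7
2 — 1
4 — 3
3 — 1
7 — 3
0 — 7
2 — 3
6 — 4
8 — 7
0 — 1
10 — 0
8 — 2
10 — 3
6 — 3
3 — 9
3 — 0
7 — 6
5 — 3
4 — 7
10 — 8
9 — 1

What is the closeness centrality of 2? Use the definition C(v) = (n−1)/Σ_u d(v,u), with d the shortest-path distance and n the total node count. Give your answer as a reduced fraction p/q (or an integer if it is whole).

10/17

Distances from 2: 0:2, 1:1, 3:1, 4:2, 5:2, 6:2, 7:2, 8:1, 9:2, 10:2. Sum = 17.
n = 11, so closeness = 10/17.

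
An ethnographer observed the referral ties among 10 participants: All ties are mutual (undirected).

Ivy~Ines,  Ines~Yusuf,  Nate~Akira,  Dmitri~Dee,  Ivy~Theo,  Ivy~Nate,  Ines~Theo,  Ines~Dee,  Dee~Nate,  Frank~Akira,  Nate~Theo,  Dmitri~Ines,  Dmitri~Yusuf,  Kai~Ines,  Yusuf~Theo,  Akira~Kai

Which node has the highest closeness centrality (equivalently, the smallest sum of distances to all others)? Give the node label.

Ines

Farness (sum of distances to all others) for each node — Akira:17, Dee:16, Dmitri:18, Frank:25, Ines:13, Ivy:16, Kai:16, Nate:14, Theo:15, Yusuf:18.
The smallest farness is 13, for Ines, so Ines has the highest closeness.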